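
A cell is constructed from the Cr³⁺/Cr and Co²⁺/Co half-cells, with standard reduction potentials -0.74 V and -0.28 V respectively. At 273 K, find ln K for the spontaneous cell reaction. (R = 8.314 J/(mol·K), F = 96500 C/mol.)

E°_cell = -0.28 − (-0.74) = 0.46 V, with n = 6 electrons transferred.
At equilibrium E = 0, so the Nernst equation gives ln K = nFE°/RT = (6)(96500)(0.46)/((8.314)(273)) = 117.34.

ln K = 117.3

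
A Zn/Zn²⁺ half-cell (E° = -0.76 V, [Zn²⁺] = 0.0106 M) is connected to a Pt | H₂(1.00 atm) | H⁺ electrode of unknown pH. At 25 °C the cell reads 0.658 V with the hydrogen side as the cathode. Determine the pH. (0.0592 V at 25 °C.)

E°_cell = 0.76 V and n = 2.
log Q = n(E° − E)/0.0592 = 2×(0.76 − 0.658)/0.0592 = 3.446.
With Q = [Zn²⁺]·P(H₂) / [H⁺]^2, solving for [H⁺] gives log[H⁺] = -2.710, so pH = 2.71.

pH = 2.71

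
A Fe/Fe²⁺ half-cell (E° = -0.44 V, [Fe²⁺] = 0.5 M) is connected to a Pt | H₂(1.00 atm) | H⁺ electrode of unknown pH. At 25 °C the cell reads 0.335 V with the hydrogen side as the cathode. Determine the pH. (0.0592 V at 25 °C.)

E°_cell = 0.44 V and n = 2.
log Q = n(E° − E)/0.0592 = 2×(0.44 − 0.335)/0.0592 = 3.547.
With Q = [Fe²⁺]·P(H₂) / [H⁺]^2, solving for [H⁺] gives log[H⁺] = -1.924, so pH = 1.92.

pH = 1.92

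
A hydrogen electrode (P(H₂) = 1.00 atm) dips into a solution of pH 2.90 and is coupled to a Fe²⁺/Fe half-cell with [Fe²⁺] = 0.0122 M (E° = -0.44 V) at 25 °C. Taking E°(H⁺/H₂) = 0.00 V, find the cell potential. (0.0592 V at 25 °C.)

0.32 V

The hydrogen couple is the cathode, so E°_cell = 0.44 V; n = 2.
[H⁺] = 10^(−2.90) = 0.0013 M, and Q = [Fe²⁺]·P(H₂) / [H⁺]^2 = 7700.
E = E° − (0.0592/2) log Q = 0.44 − (0.0592/2)(3.886) = 0.325 V.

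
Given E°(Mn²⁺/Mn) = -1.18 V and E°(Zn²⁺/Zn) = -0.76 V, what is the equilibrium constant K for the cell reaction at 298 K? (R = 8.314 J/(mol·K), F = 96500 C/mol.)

1.6 × 10^14

E°_cell = -0.76 − (-1.18) = 0.42 V, with n = 2 electrons transferred.
At equilibrium E = 0, so the Nernst equation gives ln K = nFE°/RT = (2)(96500)(0.42)/((8.314)(298)) = 32.72.
K = e^32.72 = 1.6 × 10^14.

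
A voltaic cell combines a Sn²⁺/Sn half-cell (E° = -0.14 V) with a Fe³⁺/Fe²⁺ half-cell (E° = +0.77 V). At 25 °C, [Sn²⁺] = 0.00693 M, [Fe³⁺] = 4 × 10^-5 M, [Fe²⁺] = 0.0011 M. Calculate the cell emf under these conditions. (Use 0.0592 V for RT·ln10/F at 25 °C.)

The Fe³⁺/Fe²⁺ couple has the higher reduction potential and acts as the cathode, so E°_cell = +0.77 − (-0.14) = 0.91 V.
Balancing electrons gives n = 2; the reaction quotient is Q = [Sn²⁺]·[Fe²⁺]^2/[Fe³⁺]^2 = 5.24.
At 25 °C, E = E° − (0.0592/n) log Q = 0.91 − (0.0592/2)(0.719) = 0.910 − 0.021 = 0.889 V.

0.889 V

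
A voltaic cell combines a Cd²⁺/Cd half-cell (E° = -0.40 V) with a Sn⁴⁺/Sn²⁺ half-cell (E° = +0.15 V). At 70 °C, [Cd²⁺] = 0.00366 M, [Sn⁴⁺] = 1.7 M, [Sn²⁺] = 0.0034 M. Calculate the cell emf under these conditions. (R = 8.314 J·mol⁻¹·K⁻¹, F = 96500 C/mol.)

The Sn⁴⁺/Sn²⁺ couple has the higher reduction potential and acts as the cathode, so E°_cell = +0.15 − (-0.40) = 0.55 V.
Balancing electrons gives n = 2; the reaction quotient is Q = [Cd²⁺]·[Sn²⁺]/[Sn⁴⁺] = 7.32 × 10^-6.
E = E° − (RT/nF) ln Q = 0.55 − (8.314×343)/(2×96500) × (-11.825) = 0.550 + 0.175 = 0.725 V.

0.725 V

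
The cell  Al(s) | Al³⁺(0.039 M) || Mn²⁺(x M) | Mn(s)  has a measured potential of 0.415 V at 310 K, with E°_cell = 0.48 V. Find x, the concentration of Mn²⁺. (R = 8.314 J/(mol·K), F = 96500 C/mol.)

From the Nernst equation, ln Q = nF(E° − E)/RT = 6×96500×(0.48 − 0.415)/(8.314×310) = 14.602, so Q = 2.2 × 10^6.
With Q = [Al³⁺]^2/[Mn²⁺]^3 and the known concentrations, [Mn²⁺]^3 in the denominator gives [Mn²⁺] = 8.8 × 10^-4 M.

8.8 × 10^-4 M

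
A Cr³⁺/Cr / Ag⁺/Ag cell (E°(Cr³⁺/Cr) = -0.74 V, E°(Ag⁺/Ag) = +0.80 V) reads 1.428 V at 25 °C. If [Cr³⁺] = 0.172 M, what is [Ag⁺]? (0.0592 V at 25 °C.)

From the Nernst equation, log Q = n(E° − E)/0.0592 = 3(1.54 − 1.428)/0.0592 = 5.676, so Q = 4.74 × 10^5.
With Q = [Cr³⁺]/[Ag⁺]^3 and the known concentrations, [Ag⁺]^3 in the denominator gives [Ag⁺] = 0.0071 M.

0.0071 M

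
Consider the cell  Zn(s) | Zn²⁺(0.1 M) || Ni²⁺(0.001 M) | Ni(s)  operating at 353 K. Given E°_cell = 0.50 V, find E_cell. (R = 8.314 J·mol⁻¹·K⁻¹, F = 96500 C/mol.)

0.430 V

Balancing electrons gives n = 2; the reaction quotient is Q = [Zn²⁺]/[Ni²⁺] = 100.
E = E° − (RT/nF) ln Q = 0.50 − (8.314×353)/(2×96500) × (4.605) = 0.500 − 0.070 = 0.430 V.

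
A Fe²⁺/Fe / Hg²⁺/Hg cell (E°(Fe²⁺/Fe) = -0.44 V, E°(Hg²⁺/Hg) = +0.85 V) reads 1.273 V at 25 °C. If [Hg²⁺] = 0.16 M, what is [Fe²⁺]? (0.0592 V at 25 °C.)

0.6 M

From the Nernst equation, log Q = n(E° − E)/0.0592 = 2(1.29 − 1.273)/0.0592 = 0.574, so Q = 3.75.
With Q = [Fe²⁺]/[Hg²⁺] and the known concentrations, [Fe²⁺] in the numerator gives [Fe²⁺] = 0.6 M.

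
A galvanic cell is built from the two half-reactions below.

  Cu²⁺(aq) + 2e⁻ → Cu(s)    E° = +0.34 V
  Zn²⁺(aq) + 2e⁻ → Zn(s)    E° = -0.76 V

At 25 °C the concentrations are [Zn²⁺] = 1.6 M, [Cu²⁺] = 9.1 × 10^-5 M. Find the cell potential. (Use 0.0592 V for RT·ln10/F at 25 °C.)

The Cu²⁺/Cu couple has the higher reduction potential and acts as the cathode, so E°_cell = +0.34 − (-0.76) = 1.10 V.
Balancing electrons gives n = 2; the reaction quotient is Q = [Zn²⁺]/[Cu²⁺] = 1.76 × 10^4.
At 25 °C, E = E° − (0.0592/n) log Q = 1.10 − (0.0592/2)(4.245) = 1.100 − 0.126 = 0.974 V.

0.974 V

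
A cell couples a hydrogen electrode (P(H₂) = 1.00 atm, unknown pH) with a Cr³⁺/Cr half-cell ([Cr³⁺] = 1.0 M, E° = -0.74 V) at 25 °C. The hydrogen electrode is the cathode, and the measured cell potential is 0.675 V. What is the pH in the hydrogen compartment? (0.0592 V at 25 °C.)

pH = 1.10

E°_cell = 0.74 V and n = 6.
log Q = n(E° − E)/0.0592 = 6×(0.74 − 0.675)/0.0592 = 6.588.
With Q = [Cr³⁺]^2·P(H₂)^3 / [H⁺]^6, solving for [H⁺] gives log[H⁺] = -1.098, so pH = 1.10.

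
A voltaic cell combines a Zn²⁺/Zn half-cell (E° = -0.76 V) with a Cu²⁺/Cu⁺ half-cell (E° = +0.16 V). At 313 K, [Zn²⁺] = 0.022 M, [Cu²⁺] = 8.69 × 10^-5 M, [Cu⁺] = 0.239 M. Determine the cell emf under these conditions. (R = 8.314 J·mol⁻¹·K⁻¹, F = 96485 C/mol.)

0.758 V

The Cu²⁺/Cu⁺ couple has the higher reduction potential and acts as the cathode, so E°_cell = +0.16 − (-0.76) = 0.92 V.
Balancing electrons gives n = 2; the reaction quotient is Q = [Zn²⁺]·[Cu⁺]^2/[Cu²⁺]^2 = 1.66 × 10^5.
E = E° − (RT/nF) ln Q = 0.92 − (8.314×313)/(2×96485) × (12.022) = 0.920 − 0.162 = 0.758 V.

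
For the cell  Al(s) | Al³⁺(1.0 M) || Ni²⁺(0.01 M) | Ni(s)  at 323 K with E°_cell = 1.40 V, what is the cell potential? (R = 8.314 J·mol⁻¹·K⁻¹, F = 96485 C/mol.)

1.34 V

Balancing electrons gives n = 6; the reaction quotient is Q = [Al³⁺]^2/[Ni²⁺]^3 = 1 × 10^6.
E = E° − (RT/nF) ln Q = 1.40 − (8.314×323)/(6×96485) × (13.816) = 1.400 − 0.064 = 1.336 V.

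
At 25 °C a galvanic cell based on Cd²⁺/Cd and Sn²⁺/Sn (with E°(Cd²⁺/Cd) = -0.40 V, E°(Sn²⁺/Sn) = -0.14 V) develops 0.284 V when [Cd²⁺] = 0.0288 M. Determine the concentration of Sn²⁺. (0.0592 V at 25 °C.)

From the Nernst equation, log Q = n(E° − E)/0.0592 = 2(0.26 − 0.284)/0.0592 = -0.811, so Q = 0.155.
With Q = [Cd²⁺]/[Sn²⁺] and the known concentrations, [Sn²⁺] in the denominator gives [Sn²⁺] = 0.19 M.

0.19 M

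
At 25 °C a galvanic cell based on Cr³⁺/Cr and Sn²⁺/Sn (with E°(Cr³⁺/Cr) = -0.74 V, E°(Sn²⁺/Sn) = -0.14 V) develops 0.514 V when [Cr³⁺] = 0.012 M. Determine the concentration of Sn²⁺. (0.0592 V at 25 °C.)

From the Nernst equation, log Q = n(E° − E)/0.0592 = 6(0.60 − 0.514)/0.0592 = 8.716, so Q = 5.2 × 10^8.
With Q = [Cr³⁺]^2/[Sn²⁺]^3 and the known concentrations, [Sn²⁺]^3 in the denominator gives [Sn²⁺] = 6.5 × 10^-5 M.

6.5 × 10^-5 M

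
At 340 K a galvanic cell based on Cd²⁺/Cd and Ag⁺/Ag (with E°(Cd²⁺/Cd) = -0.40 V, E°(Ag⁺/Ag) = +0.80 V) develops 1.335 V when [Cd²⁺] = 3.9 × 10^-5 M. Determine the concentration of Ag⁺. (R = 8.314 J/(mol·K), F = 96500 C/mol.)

0.63 M

From the Nernst equation, ln Q = nF(E° − E)/RT = 2×96500×(1.20 − 1.335)/(8.314×340) = -9.217, so Q = 9.93 × 10^-5.
With Q = [Cd²⁺]/[Ag⁺]^2 and the known concentrations, [Ag⁺]^2 in the denominator gives [Ag⁺] = 0.63 M.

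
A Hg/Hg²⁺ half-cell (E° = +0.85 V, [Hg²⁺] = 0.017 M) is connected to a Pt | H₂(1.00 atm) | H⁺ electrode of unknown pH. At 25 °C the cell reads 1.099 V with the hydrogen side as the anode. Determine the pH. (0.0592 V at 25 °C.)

E°_cell = 0.85 V and n = 2.
log Q = n(E° − E)/0.0592 = 2×(0.85 − 1.099)/0.0592 = -8.412.
With Q = [H⁺]^2 / ([Hg²⁺]·P(H₂)), solving for [H⁺] gives log[H⁺] = -5.091, so pH = 5.09.

pH = 5.09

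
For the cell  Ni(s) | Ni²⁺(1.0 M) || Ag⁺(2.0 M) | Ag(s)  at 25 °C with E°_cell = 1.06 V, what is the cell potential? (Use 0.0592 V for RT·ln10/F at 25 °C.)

Balancing electrons gives n = 2; the reaction quotient is Q = [Ni²⁺]/[Ag⁺]^2 = 0.250.
At 25 °C, E = E° − (0.0592/n) log Q = 1.06 − (0.0592/2)(-0.602) = 1.060 + 0.018 = 1.078 V.

1.08 V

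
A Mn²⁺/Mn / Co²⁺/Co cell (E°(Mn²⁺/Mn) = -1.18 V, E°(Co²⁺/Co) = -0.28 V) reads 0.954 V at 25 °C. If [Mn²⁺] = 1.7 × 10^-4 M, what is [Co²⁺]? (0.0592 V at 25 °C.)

0.011 M

From the Nernst equation, log Q = n(E° − E)/0.0592 = 2(0.90 − 0.954)/0.0592 = -1.824, so Q = 0.0150.
With Q = [Mn²⁺]/[Co²⁺] and the known concentrations, [Co²⁺] in the denominator gives [Co²⁺] = 0.011 M.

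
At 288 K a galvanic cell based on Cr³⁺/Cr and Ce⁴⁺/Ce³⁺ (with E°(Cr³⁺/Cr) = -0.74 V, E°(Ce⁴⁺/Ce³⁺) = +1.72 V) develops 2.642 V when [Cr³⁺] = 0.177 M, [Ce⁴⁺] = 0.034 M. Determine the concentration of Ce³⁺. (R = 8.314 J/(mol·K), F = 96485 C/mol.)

4 × 10^-5 M

From the Nernst equation, ln Q = nF(E° − E)/RT = 3×96485×(2.46 − 2.642)/(8.314×288) = -22.001, so Q = 2.79 × 10^-10.
With Q = [Cr³⁺]·[Ce³⁺]^3/[Ce⁴⁺]^3 and the known concentrations, [Ce³⁺]^3 in the numerator gives [Ce³⁺] = 4 × 10^-5 M.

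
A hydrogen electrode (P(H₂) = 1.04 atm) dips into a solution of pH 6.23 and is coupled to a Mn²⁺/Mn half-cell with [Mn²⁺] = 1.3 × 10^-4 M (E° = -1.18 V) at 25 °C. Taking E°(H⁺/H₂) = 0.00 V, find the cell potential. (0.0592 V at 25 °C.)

0.93 V

The hydrogen couple is the cathode, so E°_cell = 1.18 V; n = 2.
[H⁺] = 10^(−6.23) = 5.9 × 10^-7 M, and Q = [Mn²⁺]·P(H₂) / [H⁺]^2 = 3.9 × 10^8.
E = E° − (0.0592/2) log Q = 1.18 − (0.0592/2)(8.591) = 0.926 V.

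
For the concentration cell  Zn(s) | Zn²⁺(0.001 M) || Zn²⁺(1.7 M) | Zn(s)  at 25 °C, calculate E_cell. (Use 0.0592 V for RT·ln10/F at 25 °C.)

Both half-cells are Zn²⁺/Zn, so E°_cell = 0. The concentrated side is the cathode; the cell reaction moves Zn²⁺ from high to low concentration with n = 2.
Q = [Zn²⁺]_dilute/[Zn²⁺]_conc = 0.001/1.7 = 5.88 × 10^-4.
E = 0 − (0.0592/2) log Q = −(0.0592/2)(-3.230) = 0.0956 V.

0.096 V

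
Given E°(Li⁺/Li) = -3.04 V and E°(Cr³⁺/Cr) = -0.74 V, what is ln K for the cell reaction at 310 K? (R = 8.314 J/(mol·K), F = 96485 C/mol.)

ln K = 258.3

E°_cell = -0.74 − (-3.04) = 2.30 V, with n = 3 electrons transferred.
At equilibrium E = 0, so the Nernst equation gives ln K = nFE°/RT = (3)(96485)(2.30)/((8.314)(310)) = 258.31.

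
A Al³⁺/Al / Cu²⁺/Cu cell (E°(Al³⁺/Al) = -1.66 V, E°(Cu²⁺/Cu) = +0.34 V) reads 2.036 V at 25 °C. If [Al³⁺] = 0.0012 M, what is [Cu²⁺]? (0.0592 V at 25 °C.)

From the Nernst equation, log Q = n(E° − E)/0.0592 = 6(2.00 − 2.036)/0.0592 = -3.649, so Q = 2.25 × 10^-4.
With Q = [Al³⁺]^2/[Cu²⁺]^3 and the known concentrations, [Cu²⁺]^3 in the denominator gives [Cu²⁺] = 0.19 M.

0.19 M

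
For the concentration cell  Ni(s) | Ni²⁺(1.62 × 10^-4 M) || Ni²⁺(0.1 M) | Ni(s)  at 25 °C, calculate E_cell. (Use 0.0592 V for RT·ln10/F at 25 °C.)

0.083 V

Both half-cells are Ni²⁺/Ni, so E°_cell = 0. The concentrated side is the cathode; the cell reaction moves Ni²⁺ from high to low concentration with n = 2.
Q = [Ni²⁺]_dilute/[Ni²⁺]_conc = 1.62 × 10^-4/0.1 = 0.00162.
E = 0 − (0.0592/2) log Q = −(0.0592/2)(-2.790) = 0.0826 V.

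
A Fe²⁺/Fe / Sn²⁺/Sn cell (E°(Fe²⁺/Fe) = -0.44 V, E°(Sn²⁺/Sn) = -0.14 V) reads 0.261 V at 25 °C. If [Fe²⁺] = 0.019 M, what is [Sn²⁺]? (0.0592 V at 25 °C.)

9.1 × 10^-4 M

From the Nernst equation, log Q = n(E° − E)/0.0592 = 2(0.30 − 0.261)/0.0592 = 1.318, so Q = 20.8.
With Q = [Fe²⁺]/[Sn²⁺] and the known concentrations, [Sn²⁺] in the denominator gives [Sn²⁺] = 9.1 × 10^-4 M.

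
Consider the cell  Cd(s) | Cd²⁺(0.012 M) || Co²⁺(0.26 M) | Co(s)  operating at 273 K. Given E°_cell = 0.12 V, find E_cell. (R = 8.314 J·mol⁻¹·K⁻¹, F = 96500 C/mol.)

Balancing electrons gives n = 2; the reaction quotient is Q = [Cd²⁺]/[Co²⁺] = 0.0462.
E = E° − (RT/nF) ln Q = 0.12 − (8.314×273)/(2×96500) × (-3.076) = 0.120 + 0.036 = 0.156 V.

0.156 V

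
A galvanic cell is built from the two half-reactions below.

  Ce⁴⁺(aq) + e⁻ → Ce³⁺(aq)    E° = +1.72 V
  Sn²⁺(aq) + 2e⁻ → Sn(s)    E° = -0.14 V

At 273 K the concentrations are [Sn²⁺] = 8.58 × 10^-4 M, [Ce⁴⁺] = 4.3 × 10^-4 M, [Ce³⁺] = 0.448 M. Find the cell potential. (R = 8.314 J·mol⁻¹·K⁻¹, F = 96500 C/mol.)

1.78 V

The Ce⁴⁺/Ce³⁺ couple has the higher reduction potential and acts as the cathode, so E°_cell = +1.72 − (-0.14) = 1.86 V.
Balancing electrons gives n = 2; the reaction quotient is Q = [Sn²⁺]·[Ce³⁺]^2/[Ce⁴⁺]^2 = 931.
E = E° − (RT/nF) ln Q = 1.86 − (8.314×273)/(2×96500) × (6.837) = 1.860 − 0.080 = 1.780 V.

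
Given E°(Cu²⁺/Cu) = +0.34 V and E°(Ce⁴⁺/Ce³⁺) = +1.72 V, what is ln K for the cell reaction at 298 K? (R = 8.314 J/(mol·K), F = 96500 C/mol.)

ln K = 107.5

E°_cell = +1.72 − (+0.34) = 1.38 V, with n = 2 electrons transferred.
At equilibrium E = 0, so the Nernst equation gives ln K = nFE°/RT = (2)(96500)(1.38)/((8.314)(298)) = 107.50.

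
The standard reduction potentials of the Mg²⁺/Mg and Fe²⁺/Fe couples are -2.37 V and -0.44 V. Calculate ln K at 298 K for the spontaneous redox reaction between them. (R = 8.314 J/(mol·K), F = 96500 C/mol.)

E°_cell = -0.44 − (-2.37) = 1.93 V, with n = 2 electrons transferred.
At equilibrium E = 0, so the Nernst equation gives ln K = nFE°/RT = (2)(96500)(1.93)/((8.314)(298)) = 150.34.

ln K = 150.3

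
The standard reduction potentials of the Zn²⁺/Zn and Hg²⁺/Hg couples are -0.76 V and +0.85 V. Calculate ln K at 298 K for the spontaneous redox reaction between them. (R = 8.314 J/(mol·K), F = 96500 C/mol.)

E°_cell = +0.85 − (-0.76) = 1.61 V, with n = 2 electrons transferred.
At equilibrium E = 0, so the Nernst equation gives ln K = nFE°/RT = (2)(96500)(1.61)/((8.314)(298)) = 125.42.

ln K = 125.4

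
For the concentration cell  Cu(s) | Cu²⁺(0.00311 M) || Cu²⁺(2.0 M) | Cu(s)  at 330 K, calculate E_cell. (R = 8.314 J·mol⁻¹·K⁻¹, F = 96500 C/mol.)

0.092 V

Both half-cells are Cu²⁺/Cu, so E°_cell = 0. The concentrated side is the cathode; the cell reaction moves Cu²⁺ from high to low concentration with n = 2.
Q = [Cu²⁺]_dilute/[Cu²⁺]_conc = 0.00311/2.0 = 0.00155.
E = 0 − (RT/nF) ln Q = −((8.314×330)/(2×96500))(-6.466) = 0.0919 V.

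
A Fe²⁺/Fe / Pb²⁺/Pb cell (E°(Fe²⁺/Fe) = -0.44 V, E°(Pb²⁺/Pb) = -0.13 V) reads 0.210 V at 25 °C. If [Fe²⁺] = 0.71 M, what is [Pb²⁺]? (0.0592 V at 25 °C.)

From the Nernst equation, log Q = n(E° − E)/0.0592 = 2(0.31 − 0.210)/0.0592 = 3.378, so Q = 2390.
With Q = [Fe²⁺]/[Pb²⁺] and the known concentrations, [Pb²⁺] in the denominator gives [Pb²⁺] = 3 × 10^-4 M.

3 × 10^-4 M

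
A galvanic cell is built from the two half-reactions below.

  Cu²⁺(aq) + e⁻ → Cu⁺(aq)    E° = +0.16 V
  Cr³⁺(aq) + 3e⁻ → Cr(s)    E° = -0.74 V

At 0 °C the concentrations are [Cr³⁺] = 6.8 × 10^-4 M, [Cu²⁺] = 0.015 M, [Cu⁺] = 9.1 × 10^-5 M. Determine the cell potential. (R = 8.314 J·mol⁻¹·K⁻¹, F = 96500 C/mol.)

1.08 V

The Cu²⁺/Cu⁺ couple has the higher reduction potential and acts as the cathode, so E°_cell = +0.16 − (-0.74) = 0.90 V.
Balancing electrons gives n = 3; the reaction quotient is Q = [Cr³⁺]·[Cu⁺]^3/[Cu²⁺]^3 = 1.52 × 10^-10.
E = E° − (RT/nF) ln Q = 0.90 − (8.314×273)/(3×96500) × (-22.608) = 0.900 + 0.177 = 1.077 V.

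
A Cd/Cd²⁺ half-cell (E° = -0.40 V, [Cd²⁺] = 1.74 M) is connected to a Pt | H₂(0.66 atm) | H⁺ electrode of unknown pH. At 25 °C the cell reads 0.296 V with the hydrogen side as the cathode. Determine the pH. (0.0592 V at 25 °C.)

pH = 1.73

E°_cell = 0.40 V and n = 2.
log Q = n(E° − E)/0.0592 = 2×(0.40 − 0.296)/0.0592 = 3.514.
With Q = [Cd²⁺]·P(H₂) / [H⁺]^2, solving for [H⁺] gives log[H⁺] = -1.727, so pH = 1.73.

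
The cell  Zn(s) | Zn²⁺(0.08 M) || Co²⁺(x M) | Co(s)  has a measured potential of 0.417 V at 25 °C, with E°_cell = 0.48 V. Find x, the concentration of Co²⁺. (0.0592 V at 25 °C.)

6 × 10^-4 M

From the Nernst equation, log Q = n(E° − E)/0.0592 = 2(0.48 − 0.417)/0.0592 = 2.128, so Q = 134.
With Q = [Zn²⁺]/[Co²⁺] and the known concentrations, [Co²⁺] in the denominator gives [Co²⁺] = 6 × 10^-4 M.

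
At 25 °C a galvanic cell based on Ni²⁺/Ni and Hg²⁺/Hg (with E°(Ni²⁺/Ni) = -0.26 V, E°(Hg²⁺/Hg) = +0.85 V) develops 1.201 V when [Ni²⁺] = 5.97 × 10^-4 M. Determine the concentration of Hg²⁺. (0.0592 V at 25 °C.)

0.71 M

From the Nernst equation, log Q = n(E° − E)/0.0592 = 2(1.11 − 1.201)/0.0592 = -3.074, so Q = 8.43 × 10^-4.
With Q = [Ni²⁺]/[Hg²⁺] and the known concentrations, [Hg²⁺] in the denominator gives [Hg²⁺] = 0.71 M.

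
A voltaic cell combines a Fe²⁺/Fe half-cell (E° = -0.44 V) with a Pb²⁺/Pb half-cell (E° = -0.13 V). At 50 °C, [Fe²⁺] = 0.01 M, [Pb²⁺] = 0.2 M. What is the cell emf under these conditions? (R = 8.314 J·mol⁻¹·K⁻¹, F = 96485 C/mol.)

0.352 V

The Pb²⁺/Pb couple has the higher reduction potential and acts as the cathode, so E°_cell = -0.13 − (-0.44) = 0.31 V.
Balancing electrons gives n = 2; the reaction quotient is Q = [Fe²⁺]/[Pb²⁺] = 0.0500.
E = E° − (RT/nF) ln Q = 0.31 − (8.314×323)/(2×96485) × (-2.996) = 0.310 + 0.042 = 0.352 V.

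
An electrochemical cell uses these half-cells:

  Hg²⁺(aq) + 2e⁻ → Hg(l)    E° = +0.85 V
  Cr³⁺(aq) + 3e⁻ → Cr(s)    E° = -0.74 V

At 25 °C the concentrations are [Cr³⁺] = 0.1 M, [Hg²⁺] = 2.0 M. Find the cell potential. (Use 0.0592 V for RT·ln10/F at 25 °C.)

1.62 V

The Hg²⁺/Hg couple has the higher reduction potential and acts as the cathode, so E°_cell = +0.85 − (-0.74) = 1.59 V.
Balancing electrons gives n = 6; the reaction quotient is Q = [Cr³⁺]^2/[Hg²⁺]^3 = 0.00125.
At 25 °C, E = E° − (0.0592/n) log Q = 1.59 − (0.0592/6)(-2.903) = 1.590 + 0.029 = 1.619 V.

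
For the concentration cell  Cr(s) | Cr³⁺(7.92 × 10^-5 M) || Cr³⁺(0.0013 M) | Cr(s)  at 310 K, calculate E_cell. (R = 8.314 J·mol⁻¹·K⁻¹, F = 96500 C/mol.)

Both half-cells are Cr³⁺/Cr, so E°_cell = 0. The concentrated side is the cathode; the cell reaction moves Cr³⁺ from high to low concentration with n = 3.
Q = [Cr³⁺]_dilute/[Cr³⁺]_conc = 7.92 × 10^-5/0.0013 = 0.0609.
E = 0 − (RT/nF) ln Q = −((8.314×310)/(3×96500))(-2.798) = 0.0249 V.

0.025 V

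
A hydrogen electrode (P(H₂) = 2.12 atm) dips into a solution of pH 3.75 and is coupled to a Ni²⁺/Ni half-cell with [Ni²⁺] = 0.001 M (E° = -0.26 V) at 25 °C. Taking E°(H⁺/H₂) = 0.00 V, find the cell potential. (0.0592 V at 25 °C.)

The hydrogen couple is the cathode, so E°_cell = 0.26 V; n = 2.
[H⁺] = 10^(−3.75) = 1.8 × 10^-4 M, and Q = [Ni²⁺]·P(H₂) / [H⁺]^2 = 6.7 × 10^4.
E = E° − (0.0592/2) log Q = 0.26 − (0.0592/2)(4.826) = 0.117 V.

0.12 V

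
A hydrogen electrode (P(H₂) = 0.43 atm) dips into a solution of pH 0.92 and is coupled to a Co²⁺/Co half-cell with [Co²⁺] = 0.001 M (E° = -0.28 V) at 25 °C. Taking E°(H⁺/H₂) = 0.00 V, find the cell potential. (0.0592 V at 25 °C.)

0.33 V

The hydrogen couple is the cathode, so E°_cell = 0.28 V; n = 2.
[H⁺] = 10^(−0.92) = 0.12 M, and Q = [Co²⁺]·P(H₂) / [H⁺]^2 = 0.0297.
E = E° − (0.0592/2) log Q = 0.28 − (0.0592/2)(-1.527) = 0.325 V.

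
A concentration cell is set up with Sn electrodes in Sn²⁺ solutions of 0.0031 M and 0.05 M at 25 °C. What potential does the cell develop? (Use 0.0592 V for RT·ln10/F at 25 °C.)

0.036 V

Both half-cells are Sn²⁺/Sn, so E°_cell = 0. The concentrated side is the cathode; the cell reaction moves Sn²⁺ from high to low concentration with n = 2.
Q = [Sn²⁺]_dilute/[Sn²⁺]_conc = 0.0031/0.05 = 0.0620.
E = 0 − (0.0592/2) log Q = −(0.0592/2)(-1.208) = 0.0358 V.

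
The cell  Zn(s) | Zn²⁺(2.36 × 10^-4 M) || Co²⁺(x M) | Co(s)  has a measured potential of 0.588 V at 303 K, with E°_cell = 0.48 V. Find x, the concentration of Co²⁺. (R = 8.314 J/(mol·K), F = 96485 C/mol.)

From the Nernst equation, ln Q = nF(E° − E)/RT = 2×96485×(0.48 − 0.588)/(8.314×303) = -8.273, so Q = 2.55 × 10^-4.
With Q = [Zn²⁺]/[Co²⁺] and the known concentrations, [Co²⁺] in the denominator gives [Co²⁺] = 0.92 M.

0.92 M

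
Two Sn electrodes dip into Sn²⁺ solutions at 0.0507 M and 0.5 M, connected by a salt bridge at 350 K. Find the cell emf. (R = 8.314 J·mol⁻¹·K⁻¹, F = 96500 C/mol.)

0.035 V

Both half-cells are Sn²⁺/Sn, so E°_cell = 0. The concentrated side is the cathode; the cell reaction moves Sn²⁺ from high to low concentration with n = 2.
Q = [Sn²⁺]_dilute/[Sn²⁺]_conc = 0.0507/0.5 = 0.101.
E = 0 − (RT/nF) ln Q = −((8.314×350)/(2×96500))(-2.289) = 0.0345 V.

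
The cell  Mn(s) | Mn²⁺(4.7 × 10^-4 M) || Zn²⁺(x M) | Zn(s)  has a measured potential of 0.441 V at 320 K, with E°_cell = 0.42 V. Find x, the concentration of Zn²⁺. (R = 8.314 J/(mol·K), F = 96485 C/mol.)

0.0022 M

From the Nernst equation, ln Q = nF(E° − E)/RT = 2×96485×(0.42 − 0.441)/(8.314×320) = -1.523, so Q = 0.218.
With Q = [Mn²⁺]/[Zn²⁺] and the known concentrations, [Zn²⁺] in the denominator gives [Zn²⁺] = 0.0022 M.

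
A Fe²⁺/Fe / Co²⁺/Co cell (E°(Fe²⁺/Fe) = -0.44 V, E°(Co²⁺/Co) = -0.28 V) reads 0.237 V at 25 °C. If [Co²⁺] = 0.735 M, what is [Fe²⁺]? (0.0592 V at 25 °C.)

From the Nernst equation, log Q = n(E° − E)/0.0592 = 2(0.16 − 0.237)/0.0592 = -2.601, so Q = 0.00250.
With Q = [Fe²⁺]/[Co²⁺] and the known concentrations, [Fe²⁺] in the numerator gives [Fe²⁺] = 0.0018 M.

0.0018 M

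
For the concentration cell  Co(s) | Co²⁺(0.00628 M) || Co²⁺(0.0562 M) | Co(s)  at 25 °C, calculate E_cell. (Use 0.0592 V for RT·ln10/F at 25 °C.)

Both half-cells are Co²⁺/Co, so E°_cell = 0. The concentrated side is the cathode; the cell reaction moves Co²⁺ from high to low concentration with n = 2.
Q = [Co²⁺]_dilute/[Co²⁺]_conc = 0.00628/0.0562 = 0.112.
E = 0 − (0.0592/2) log Q = −(0.0592/2)(-0.952) = 0.0282 V.

0.028 V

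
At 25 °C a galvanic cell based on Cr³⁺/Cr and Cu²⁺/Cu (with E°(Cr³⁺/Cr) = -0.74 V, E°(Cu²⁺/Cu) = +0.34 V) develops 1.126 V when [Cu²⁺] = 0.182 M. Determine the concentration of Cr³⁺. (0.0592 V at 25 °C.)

From the Nernst equation, log Q = n(E° − E)/0.0592 = 6(1.08 − 1.126)/0.0592 = -4.662, so Q = 2.18 × 10^-5.
With Q = [Cr³⁺]^2/[Cu²⁺]^3 and the known concentrations, [Cr³⁺]^2 in the numerator gives [Cr³⁺] = 3.6 × 10^-4 M.

3.6 × 10^-4 M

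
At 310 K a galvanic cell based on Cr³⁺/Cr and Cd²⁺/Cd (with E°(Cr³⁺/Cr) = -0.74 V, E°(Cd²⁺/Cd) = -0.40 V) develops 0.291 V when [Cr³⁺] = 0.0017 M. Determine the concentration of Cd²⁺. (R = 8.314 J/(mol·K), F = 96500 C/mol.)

3.6 × 10^-4 M

From the Nernst equation, ln Q = nF(E° − E)/RT = 6×96500×(0.34 − 0.291)/(8.314×310) = 11.008, so Q = 6.03 × 10^4.
With Q = [Cr³⁺]^2/[Cd²⁺]^3 and the known concentrations, [Cd²⁺]^3 in the denominator gives [Cd²⁺] = 3.6 × 10^-4 M.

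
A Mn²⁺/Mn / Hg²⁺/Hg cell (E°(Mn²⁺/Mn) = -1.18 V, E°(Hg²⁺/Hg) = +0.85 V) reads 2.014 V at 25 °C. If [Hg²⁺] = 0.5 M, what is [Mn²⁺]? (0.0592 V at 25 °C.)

From the Nernst equation, log Q = n(E° − E)/0.0592 = 2(2.03 − 2.014)/0.0592 = 0.541, so Q = 3.47.
With Q = [Mn²⁺]/[Hg²⁺] and the known concentrations, [Mn²⁺] in the numerator gives [Mn²⁺] = 1.7 M.

1.7 M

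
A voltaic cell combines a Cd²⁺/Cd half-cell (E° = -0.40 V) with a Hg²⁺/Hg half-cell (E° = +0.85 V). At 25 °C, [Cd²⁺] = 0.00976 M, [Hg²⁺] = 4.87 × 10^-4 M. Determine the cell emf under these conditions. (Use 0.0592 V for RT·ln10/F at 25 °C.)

1.21 V

The Hg²⁺/Hg couple has the higher reduction potential and acts as the cathode, so E°_cell = +0.85 − (-0.40) = 1.25 V.
Balancing electrons gives n = 2; the reaction quotient is Q = [Cd²⁺]/[Hg²⁺] = 20.0.
At 25 °C, E = E° − (0.0592/n) log Q = 1.25 − (0.0592/2)(1.302) = 1.250 − 0.039 = 1.211 V.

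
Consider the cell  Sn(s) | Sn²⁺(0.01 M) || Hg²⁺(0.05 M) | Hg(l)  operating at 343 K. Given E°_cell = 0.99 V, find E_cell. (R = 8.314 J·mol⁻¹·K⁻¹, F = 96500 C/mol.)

1.01 V

Balancing electrons gives n = 2; the reaction quotient is Q = [Sn²⁺]/[Hg²⁺] = 0.200.
E = E° − (RT/nF) ln Q = 0.99 − (8.314×343)/(2×96500) × (-1.609) = 0.990 + 0.024 = 1.014 V.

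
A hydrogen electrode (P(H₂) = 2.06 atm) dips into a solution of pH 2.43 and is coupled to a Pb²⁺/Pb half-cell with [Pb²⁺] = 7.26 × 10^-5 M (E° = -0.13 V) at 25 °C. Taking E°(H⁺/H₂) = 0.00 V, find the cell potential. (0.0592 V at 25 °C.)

The hydrogen couple is the cathode, so E°_cell = 0.13 V; n = 2.
[H⁺] = 10^(−2.43) = 0.0037 M, and Q = [Pb²⁺]·P(H₂) / [H⁺]^2 = 10.8.
E = E° − (0.0592/2) log Q = 0.13 − (0.0592/2)(1.035) = 0.099 V.

0.099 V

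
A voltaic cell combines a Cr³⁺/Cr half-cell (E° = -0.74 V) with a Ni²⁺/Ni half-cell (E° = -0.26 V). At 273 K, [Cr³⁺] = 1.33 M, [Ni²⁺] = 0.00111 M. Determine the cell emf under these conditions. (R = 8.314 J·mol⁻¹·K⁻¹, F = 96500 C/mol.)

0.398 V

The Ni²⁺/Ni couple has the higher reduction potential and acts as the cathode, so E°_cell = -0.26 − (-0.74) = 0.48 V.
Balancing electrons gives n = 6; the reaction quotient is Q = [Cr³⁺]^2/[Ni²⁺]^3 = 1.29 × 10^9.
E = E° − (RT/nF) ln Q = 0.48 − (8.314×273)/(6×96500) × (20.981) = 0.480 − 0.082 = 0.398 V.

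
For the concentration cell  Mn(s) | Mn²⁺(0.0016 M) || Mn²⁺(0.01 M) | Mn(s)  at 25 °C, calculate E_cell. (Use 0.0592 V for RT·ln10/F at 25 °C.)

0.024 V

Both half-cells are Mn²⁺/Mn, so E°_cell = 0. The concentrated side is the cathode; the cell reaction moves Mn²⁺ from high to low concentration with n = 2.
Q = [Mn²⁺]_dilute/[Mn²⁺]_conc = 0.0016/0.01 = 0.160.
E = 0 − (0.0592/2) log Q = −(0.0592/2)(-0.796) = 0.0236 V.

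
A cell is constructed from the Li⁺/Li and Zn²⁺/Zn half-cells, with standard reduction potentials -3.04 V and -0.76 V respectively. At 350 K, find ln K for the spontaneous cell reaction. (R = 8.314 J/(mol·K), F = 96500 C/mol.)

ln K = 151.2

E°_cell = -0.76 − (-3.04) = 2.28 V, with n = 2 electrons transferred.
At equilibrium E = 0, so the Nernst equation gives ln K = nFE°/RT = (2)(96500)(2.28)/((8.314)(350)) = 151.22.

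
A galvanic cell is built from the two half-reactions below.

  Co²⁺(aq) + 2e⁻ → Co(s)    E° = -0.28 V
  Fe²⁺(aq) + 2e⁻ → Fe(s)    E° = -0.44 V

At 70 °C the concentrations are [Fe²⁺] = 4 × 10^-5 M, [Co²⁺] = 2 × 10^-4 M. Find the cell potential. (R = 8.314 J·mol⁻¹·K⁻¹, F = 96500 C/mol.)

The Co²⁺/Co couple has the higher reduction potential and acts as the cathode, so E°_cell = -0.28 − (-0.44) = 0.16 V.
Balancing electrons gives n = 2; the reaction quotient is Q = [Fe²⁺]/[Co²⁺] = 0.200.
E = E° − (RT/nF) ln Q = 0.16 − (8.314×343)/(2×96500) × (-1.609) = 0.160 + 0.024 = 0.184 V.

0.184 V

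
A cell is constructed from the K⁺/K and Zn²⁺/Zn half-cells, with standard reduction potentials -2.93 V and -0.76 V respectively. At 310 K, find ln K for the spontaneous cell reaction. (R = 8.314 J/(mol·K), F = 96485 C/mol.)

ln K = 162.5

E°_cell = -0.76 − (-2.93) = 2.17 V, with n = 2 electrons transferred.
At equilibrium E = 0, so the Nernst equation gives ln K = nFE°/RT = (2)(96485)(2.17)/((8.314)(310)) = 162.47.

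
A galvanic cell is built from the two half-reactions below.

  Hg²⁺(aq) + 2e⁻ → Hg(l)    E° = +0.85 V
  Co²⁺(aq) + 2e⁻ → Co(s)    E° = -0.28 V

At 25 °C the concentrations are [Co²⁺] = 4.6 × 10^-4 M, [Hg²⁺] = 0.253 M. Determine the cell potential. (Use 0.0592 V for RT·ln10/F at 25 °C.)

1.21 V

The Hg²⁺/Hg couple has the higher reduction potential and acts as the cathode, so E°_cell = +0.85 − (-0.28) = 1.13 V.
Balancing electrons gives n = 2; the reaction quotient is Q = [Co²⁺]/[Hg²⁺] = 0.00182.
At 25 °C, E = E° − (0.0592/n) log Q = 1.13 − (0.0592/2)(-2.740) = 1.130 + 0.081 = 1.211 V.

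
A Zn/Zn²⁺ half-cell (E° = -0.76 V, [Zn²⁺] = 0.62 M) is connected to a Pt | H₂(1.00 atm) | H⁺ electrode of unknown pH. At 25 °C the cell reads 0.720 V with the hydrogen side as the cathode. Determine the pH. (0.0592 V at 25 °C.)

E°_cell = 0.76 V and n = 2.
log Q = n(E° − E)/0.0592 = 2×(0.76 − 0.720)/0.0592 = 1.351.
With Q = [Zn²⁺]·P(H₂) / [H⁺]^2, solving for [H⁺] gives log[H⁺] = -0.779, so pH = 0.78.

pH = 0.78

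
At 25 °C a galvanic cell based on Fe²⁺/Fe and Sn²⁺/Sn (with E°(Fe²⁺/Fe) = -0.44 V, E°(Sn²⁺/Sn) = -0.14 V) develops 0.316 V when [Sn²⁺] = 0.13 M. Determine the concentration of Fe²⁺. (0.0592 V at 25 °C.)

From the Nernst equation, log Q = n(E° − E)/0.0592 = 2(0.30 − 0.316)/0.0592 = -0.541, so Q = 0.288.
With Q = [Fe²⁺]/[Sn²⁺] and the known concentrations, [Fe²⁺] in the numerator gives [Fe²⁺] = 0.037 M.

0.037 M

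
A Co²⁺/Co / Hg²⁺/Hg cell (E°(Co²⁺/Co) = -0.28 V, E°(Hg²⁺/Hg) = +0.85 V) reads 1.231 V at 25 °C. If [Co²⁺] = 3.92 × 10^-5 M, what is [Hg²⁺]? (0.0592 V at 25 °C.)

From the Nernst equation, log Q = n(E° − E)/0.0592 = 2(1.13 − 1.231)/0.0592 = -3.412, so Q = 3.87 × 10^-4.
With Q = [Co²⁺]/[Hg²⁺] and the known concentrations, [Hg²⁺] in the denominator gives [Hg²⁺] = 0.1 M.

0.1 M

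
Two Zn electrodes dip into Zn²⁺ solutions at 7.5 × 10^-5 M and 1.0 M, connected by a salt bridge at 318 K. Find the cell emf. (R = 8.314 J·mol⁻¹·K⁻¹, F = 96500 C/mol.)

Both half-cells are Zn²⁺/Zn, so E°_cell = 0. The concentrated side is the cathode; the cell reaction moves Zn²⁺ from high to low concentration with n = 2.
Q = [Zn²⁺]_dilute/[Zn²⁺]_conc = 7.5 × 10^-5/1.0 = 7.5 × 10^-5.
E = 0 − (RT/nF) ln Q = −((8.314×318)/(2×96500))(-9.498) = 0.1301 V.

0.13 V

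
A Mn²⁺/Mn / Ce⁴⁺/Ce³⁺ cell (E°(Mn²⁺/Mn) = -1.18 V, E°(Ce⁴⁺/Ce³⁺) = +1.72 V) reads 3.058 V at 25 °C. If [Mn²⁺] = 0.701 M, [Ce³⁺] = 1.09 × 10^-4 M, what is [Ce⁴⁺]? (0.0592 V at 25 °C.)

0.043 M

From the Nernst equation, log Q = n(E° − E)/0.0592 = 2(2.90 − 3.058)/0.0592 = -5.338, so Q = 4.59 × 10^-6.
With Q = [Mn²⁺]·[Ce³⁺]^2/[Ce⁴⁺]^2 and the known concentrations, [Ce⁴⁺]^2 in the denominator gives [Ce⁴⁺] = 0.043 M.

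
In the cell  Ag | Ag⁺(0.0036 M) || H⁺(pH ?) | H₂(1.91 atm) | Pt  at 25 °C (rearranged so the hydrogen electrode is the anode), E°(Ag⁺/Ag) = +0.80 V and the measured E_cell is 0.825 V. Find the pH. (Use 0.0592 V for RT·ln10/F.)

E°_cell = 0.80 V and n = 2.
log Q = n(E° − E)/0.0592 = 2×(0.80 − 0.825)/0.0592 = -0.845.
With Q = [H⁺]^2 / ([Ag⁺]^2·P(H₂)), solving for [H⁺] gives log[H⁺] = -2.725, so pH = 2.73.

pH = 2.73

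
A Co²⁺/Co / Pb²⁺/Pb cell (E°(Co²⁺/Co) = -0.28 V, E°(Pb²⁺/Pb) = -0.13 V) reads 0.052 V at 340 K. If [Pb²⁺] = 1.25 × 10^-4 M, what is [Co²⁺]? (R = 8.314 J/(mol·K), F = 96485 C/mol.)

0.1 M

From the Nernst equation, ln Q = nF(E° − E)/RT = 2×96485×(0.15 − 0.052)/(8.314×340) = 6.690, so Q = 804.
With Q = [Co²⁺]/[Pb²⁺] and the known concentrations, [Co²⁺] in the numerator gives [Co²⁺] = 0.1 M.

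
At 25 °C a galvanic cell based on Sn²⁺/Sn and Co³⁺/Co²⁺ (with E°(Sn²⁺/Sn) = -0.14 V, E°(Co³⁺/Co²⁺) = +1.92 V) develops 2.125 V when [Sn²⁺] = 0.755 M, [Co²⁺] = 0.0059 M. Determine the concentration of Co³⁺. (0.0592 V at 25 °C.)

From the Nernst equation, log Q = n(E° − E)/0.0592 = 2(2.06 − 2.125)/0.0592 = -2.196, so Q = 0.00637.
With Q = [Sn²⁺]·[Co²⁺]^2/[Co³⁺]^2 and the known concentrations, [Co³⁺]^2 in the denominator gives [Co³⁺] = 0.064 M.

0.064 M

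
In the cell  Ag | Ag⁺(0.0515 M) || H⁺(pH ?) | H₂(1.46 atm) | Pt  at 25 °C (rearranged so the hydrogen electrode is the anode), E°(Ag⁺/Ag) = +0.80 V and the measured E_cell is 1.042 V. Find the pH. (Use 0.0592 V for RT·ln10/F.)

E°_cell = 0.80 V and n = 2.
log Q = n(E° − E)/0.0592 = 2×(0.80 − 1.042)/0.0592 = -8.176.
With Q = [H⁺]^2 / ([Ag⁺]^2·P(H₂)), solving for [H⁺] gives log[H⁺] = -5.294, so pH = 5.29.

pH = 5.29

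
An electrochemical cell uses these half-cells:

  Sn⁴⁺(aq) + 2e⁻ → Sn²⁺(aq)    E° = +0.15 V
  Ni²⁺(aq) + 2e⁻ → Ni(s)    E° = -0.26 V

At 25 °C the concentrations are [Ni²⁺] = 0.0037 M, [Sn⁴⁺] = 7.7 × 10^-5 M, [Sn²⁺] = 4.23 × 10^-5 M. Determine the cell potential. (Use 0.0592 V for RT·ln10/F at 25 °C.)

The Sn⁴⁺/Sn²⁺ couple has the higher reduction potential and acts as the cathode, so E°_cell = +0.15 − (-0.26) = 0.41 V.
Balancing electrons gives n = 2; the reaction quotient is Q = [Ni²⁺]·[Sn²⁺]/[Sn⁴⁺] = 0.00203.
At 25 °C, E = E° − (0.0592/n) log Q = 0.41 − (0.0592/2)(-2.692) = 0.410 + 0.080 = 0.490 V.

0.490 V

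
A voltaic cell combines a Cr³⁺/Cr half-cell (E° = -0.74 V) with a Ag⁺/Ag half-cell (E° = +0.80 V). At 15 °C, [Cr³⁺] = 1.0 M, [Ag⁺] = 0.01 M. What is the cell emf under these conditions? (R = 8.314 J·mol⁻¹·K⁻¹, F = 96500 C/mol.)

1.43 V

The Ag⁺/Ag couple has the higher reduction potential and acts as the cathode, so E°_cell = +0.80 − (-0.74) = 1.54 V.
Balancing electrons gives n = 3; the reaction quotient is Q = [Cr³⁺]/[Ag⁺]^3 = 1 × 10^6.
E = E° − (RT/nF) ln Q = 1.54 − (8.314×288)/(3×96500) × (13.816) = 1.540 − 0.114 = 1.426 V.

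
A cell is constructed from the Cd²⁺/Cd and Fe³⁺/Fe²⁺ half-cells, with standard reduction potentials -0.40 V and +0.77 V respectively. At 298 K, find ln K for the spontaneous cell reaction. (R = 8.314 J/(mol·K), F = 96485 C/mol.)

E°_cell = +0.77 − (-0.40) = 1.17 V, with n = 2 electrons transferred.
At equilibrium E = 0, so the Nernst equation gives ln K = nFE°/RT = (2)(96485)(1.17)/((8.314)(298)) = 91.13.

ln K = 91.1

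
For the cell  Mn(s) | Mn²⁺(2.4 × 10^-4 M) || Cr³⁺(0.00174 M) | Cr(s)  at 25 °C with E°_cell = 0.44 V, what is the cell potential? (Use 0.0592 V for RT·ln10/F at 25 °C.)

Balancing electrons gives n = 6; the reaction quotient is Q = [Mn²⁺]^3/[Cr³⁺]^2 = 4.57 × 10^-6.
At 25 °C, E = E° − (0.0592/n) log Q = 0.44 − (0.0592/6)(-5.340) = 0.440 + 0.053 = 0.493 V.

0.493 V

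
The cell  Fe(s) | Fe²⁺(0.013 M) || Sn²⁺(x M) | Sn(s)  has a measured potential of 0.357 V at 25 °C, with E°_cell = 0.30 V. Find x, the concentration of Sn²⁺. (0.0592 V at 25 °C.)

1.1 M

From the Nernst equation, log Q = n(E° − E)/0.0592 = 2(0.30 − 0.357)/0.0592 = -1.926, so Q = 0.0119.
With Q = [Fe²⁺]/[Sn²⁺] and the known concentrations, [Sn²⁺] in the denominator gives [Sn²⁺] = 1.1 M.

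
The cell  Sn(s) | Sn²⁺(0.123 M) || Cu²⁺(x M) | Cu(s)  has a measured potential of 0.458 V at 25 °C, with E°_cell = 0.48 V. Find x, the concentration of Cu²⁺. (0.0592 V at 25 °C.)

0.022 M

From the Nernst equation, log Q = n(E° − E)/0.0592 = 2(0.48 − 0.458)/0.0592 = 0.743, so Q = 5.54.
With Q = [Sn²⁺]/[Cu²⁺] and the known concentrations, [Cu²⁺] in the denominator gives [Cu²⁺] = 0.022 M.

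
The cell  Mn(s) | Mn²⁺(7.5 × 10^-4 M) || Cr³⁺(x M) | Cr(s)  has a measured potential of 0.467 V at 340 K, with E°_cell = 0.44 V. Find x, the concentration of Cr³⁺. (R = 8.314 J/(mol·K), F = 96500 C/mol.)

3.3 × 10^-4 M

From the Nernst equation, ln Q = nF(E° − E)/RT = 6×96500×(0.44 − 0.467)/(8.314×340) = -5.530, so Q = 0.00396.
With Q = [Mn²⁺]^3/[Cr³⁺]^2 and the known concentrations, [Cr³⁺]^2 in the denominator gives [Cr³⁺] = 3.3 × 10^-4 M.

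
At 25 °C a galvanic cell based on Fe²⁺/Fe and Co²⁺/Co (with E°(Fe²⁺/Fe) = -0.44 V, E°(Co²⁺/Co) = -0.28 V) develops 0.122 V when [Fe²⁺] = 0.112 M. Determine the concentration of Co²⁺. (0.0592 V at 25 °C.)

From the Nernst equation, log Q = n(E° − E)/0.0592 = 2(0.16 − 0.122)/0.0592 = 1.284, so Q = 19.2.
With Q = [Fe²⁺]/[Co²⁺] and the known concentrations, [Co²⁺] in the denominator gives [Co²⁺] = 0.0058 M.

0.0058 M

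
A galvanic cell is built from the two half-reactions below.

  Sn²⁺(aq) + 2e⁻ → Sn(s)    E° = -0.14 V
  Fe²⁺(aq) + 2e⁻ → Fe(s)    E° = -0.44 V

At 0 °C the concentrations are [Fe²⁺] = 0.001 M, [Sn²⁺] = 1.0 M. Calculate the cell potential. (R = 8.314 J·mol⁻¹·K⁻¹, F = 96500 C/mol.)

0.381 V

The Sn²⁺/Sn couple has the higher reduction potential and acts as the cathode, so E°_cell = -0.14 − (-0.44) = 0.30 V.
Balancing electrons gives n = 2; the reaction quotient is Q = [Fe²⁺]/[Sn²⁺] = 0.00100.
E = E° − (RT/nF) ln Q = 0.30 − (8.314×273)/(2×96500) × (-6.908) = 0.300 + 0.081 = 0.381 V.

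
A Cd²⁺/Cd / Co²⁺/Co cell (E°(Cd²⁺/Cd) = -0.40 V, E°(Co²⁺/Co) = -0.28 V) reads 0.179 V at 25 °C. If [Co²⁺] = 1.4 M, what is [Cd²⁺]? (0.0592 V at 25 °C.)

0.014 M

From the Nernst equation, log Q = n(E° − E)/0.0592 = 2(0.12 − 0.179)/0.0592 = -1.993, so Q = 0.0102.
With Q = [Cd²⁺]/[Co²⁺] and the known concentrations, [Cd²⁺] in the numerator gives [Cd²⁺] = 0.014 M.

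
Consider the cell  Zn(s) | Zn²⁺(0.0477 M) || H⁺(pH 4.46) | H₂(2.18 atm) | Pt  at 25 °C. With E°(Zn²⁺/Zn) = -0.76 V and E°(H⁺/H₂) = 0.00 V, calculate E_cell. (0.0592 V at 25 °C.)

0.53 V

The hydrogen couple is the cathode, so E°_cell = 0.76 V; n = 2.
[H⁺] = 10^(−4.46) = 3.5 × 10^-5 M, and Q = [Zn²⁺]·P(H₂) / [H⁺]^2 = 8.65 × 10^7.
E = E° − (0.0592/2) log Q = 0.76 − (0.0592/2)(7.937) = 0.525 V.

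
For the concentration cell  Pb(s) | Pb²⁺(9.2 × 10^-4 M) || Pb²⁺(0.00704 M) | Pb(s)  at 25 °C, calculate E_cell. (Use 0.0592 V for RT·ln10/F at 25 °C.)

Both half-cells are Pb²⁺/Pb, so E°_cell = 0. The concentrated side is the cathode; the cell reaction moves Pb²⁺ from high to low concentration with n = 2.
Q = [Pb²⁺]_dilute/[Pb²⁺]_conc = 9.2 × 10^-4/0.00704 = 0.131.
E = 0 − (0.0592/2) log Q = −(0.0592/2)(-0.884) = 0.0262 V.

0.026 V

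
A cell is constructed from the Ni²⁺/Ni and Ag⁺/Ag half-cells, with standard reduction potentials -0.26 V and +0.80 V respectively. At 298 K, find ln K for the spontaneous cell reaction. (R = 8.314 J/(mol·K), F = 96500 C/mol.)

E°_cell = +0.80 − (-0.26) = 1.06 V, with n = 2 electrons transferred.
At equilibrium E = 0, so the Nernst equation gives ln K = nFE°/RT = (2)(96500)(1.06)/((8.314)(298)) = 82.57.

ln K = 82.6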